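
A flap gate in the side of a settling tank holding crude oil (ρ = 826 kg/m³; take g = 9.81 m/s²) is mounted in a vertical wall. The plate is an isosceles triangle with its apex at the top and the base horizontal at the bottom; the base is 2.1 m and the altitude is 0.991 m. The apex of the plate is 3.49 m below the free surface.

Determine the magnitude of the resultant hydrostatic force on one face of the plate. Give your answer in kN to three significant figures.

γ = ρg = 826 × 9.81 / 1000 = 8.10306 kN/m³.
With the apex up, the centroid sits 2h/3 = 2 × 0.991/3 = 0.660667 m below the apex, so the centroid depth is h_c = 3.49 + 0.660667 = 4.15067 m.
A = ½ × 2.1 × 0.991 = 1.04055 m².
Resultant F = γ·h_c·A = 8.10306 × 4.15067 × 1.04055 = 34.997 kN.

F ≈ 35.0 kN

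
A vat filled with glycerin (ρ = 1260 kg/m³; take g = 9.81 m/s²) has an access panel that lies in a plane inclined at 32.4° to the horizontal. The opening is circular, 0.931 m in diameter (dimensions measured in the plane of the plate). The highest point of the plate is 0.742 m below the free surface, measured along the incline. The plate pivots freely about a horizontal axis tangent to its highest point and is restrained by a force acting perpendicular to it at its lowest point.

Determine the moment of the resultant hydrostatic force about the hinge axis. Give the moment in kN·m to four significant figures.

γ = ρg = 1260 × 9.81 / 1000 = 12.3606 kN/m³.
Let θ = 32.4° be the plate's angle to the horizontal; measure y along the incline from where the plane meets the free surface. Vertical depth h = y·sinθ with sinθ = 0.535827.
The centroid is at the centre, 0.4655 m below the top of the plate, so y_c = 0.742 + 0.4655 = 1.2075 m and h_c = 1.2075 × 0.535827 = 0.647011 m.
A = π(0.4655)² = 0.680752 m².
Resultant F = γ·h_c·A = 12.3606 × 0.647011 × 0.680752 = 5.44428 kN.
I_c = πr⁴/4 = π × 0.4655⁴/4 = 0.0368781 m⁴.
Centre of pressure: y_p = y_c + I_c/(y_c·A) = 1.2075 + 0.0368781/(1.2075 × 0.680752) = 1.2075 + 0.0448634 = 1.25236 m along the plane.
The resultant acts 0.4655 + 0.0448634 = 0.510363 m (along the plate) below the hinge at the top edge, so the moment about the hinge is M = F × 0.510363 = 5.44428 × 0.510363 = 2.77856 kN·m.

M ≈ 2.779 kN·m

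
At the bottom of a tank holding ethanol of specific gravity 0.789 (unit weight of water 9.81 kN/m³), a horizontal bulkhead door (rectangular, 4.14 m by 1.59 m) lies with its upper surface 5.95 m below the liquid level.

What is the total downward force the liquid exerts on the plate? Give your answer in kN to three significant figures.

F ≈ 303 kN

γ = 0.789 × 9.81 = 7.74009 kN/m³.
The plate is horizontal, so pressure is uniform at p = γ·h = 7.74009 × 5.95 = 46.0535 kN/m².
A = 4.14 × 1.59 = 6.5826 m².
F = p·A = 46.0535 × 6.5826 = 303.152 kN.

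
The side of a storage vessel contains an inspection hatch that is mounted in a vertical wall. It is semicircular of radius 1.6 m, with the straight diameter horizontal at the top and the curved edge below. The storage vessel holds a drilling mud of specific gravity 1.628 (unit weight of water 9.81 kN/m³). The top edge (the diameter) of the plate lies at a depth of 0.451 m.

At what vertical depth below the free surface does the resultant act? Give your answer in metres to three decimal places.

γ = 1.628 × 9.81 = 15.97068 kN/m³.
The centroid of a semicircle lies 4r/(3π) = 0.679061 m from the diameter, here below the top edge, so the centroid depth is h_c = 0.451 + 0.679061 = 1.13006 m.
A = πr²/2 = π × 1.6²/2 = 4.02124 m².
Resultant F = γ·h_c·A = 15.97068 × 1.13006 × 4.02124 = 72.5746 kN.
I_c = (π/8 − 8/(9π))·r⁴ = 0.109757 × 1.6⁴ = 0.719303 m⁴.
Centre of pressure: y_p = y_c + I_c/(y_c·A) = 1.13006 + 0.719303/(1.13006 × 4.02124) = 1.13006 + 0.158289 = 1.28835 m along the plane.

h_p = 1.288 m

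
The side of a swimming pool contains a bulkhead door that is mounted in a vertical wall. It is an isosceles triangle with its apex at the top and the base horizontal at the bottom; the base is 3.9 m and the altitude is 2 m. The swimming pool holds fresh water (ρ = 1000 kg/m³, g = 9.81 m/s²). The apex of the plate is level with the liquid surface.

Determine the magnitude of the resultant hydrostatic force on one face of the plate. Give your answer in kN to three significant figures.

γ = ρg = 1000 × 9.81 = 9810 N/m³ = 9.81 kN/m³.
With the apex up, the centroid sits 2h/3 = 2 × 2/3 = 1.33333 m below the apex, so the centroid depth is h_c = 1.33333 m.
A = ½ × 3.9 × 2 = 3.9 m².
Resultant F = γ·h_c·A = 9.81 × 1.33333 × 3.9 = 51.0119 kN.

F ≈ 51.0 kN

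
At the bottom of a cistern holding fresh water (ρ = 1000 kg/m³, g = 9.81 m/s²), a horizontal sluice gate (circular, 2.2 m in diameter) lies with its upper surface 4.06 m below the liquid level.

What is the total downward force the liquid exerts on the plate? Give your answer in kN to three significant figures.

γ = ρg = 1000 × 9.81 = 9810 N/m³ = 9.81 kN/m³.
The plate is horizontal, so pressure is uniform at p = γ·h = 9.81 × 4.06 = 39.8286 kN/m².
A = π(1.1)² = 3.80133 m².
F = p·A = 39.8286 × 3.80133 = 151.402 kN.

F ≈ 151 kN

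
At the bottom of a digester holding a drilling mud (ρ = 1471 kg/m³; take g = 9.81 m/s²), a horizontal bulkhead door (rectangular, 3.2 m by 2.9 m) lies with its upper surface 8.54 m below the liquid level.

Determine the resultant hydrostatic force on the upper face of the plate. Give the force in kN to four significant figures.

F ≈ 1144 kN

γ = ρg = 1471 × 9.81 / 1000 = 14.43051 kN/m³.
The plate is horizontal, so pressure is uniform at p = γ·h = 14.43051 × 8.54 = 123.237 kN/m².
A = 3.2 × 2.9 = 9.28 m².
F = p·A = 123.237 × 9.28 = 1143.64 kN.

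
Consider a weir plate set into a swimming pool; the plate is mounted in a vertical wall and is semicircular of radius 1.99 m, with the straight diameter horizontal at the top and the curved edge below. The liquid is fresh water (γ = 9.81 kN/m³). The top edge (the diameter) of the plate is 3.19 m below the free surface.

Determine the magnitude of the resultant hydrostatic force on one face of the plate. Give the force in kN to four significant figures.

F ≈ 246.2 kN

γ = 9.81 kN/m³.
The centroid of a semicircle lies 4r/(3π) = 0.844582 m from the diameter, here below the top edge, so the centroid depth is h_c = 3.19 + 0.844582 = 4.03458 m.
A = πr²/2 = π × 1.99²/2 = 6.22051 m².
Resultant F = γ·h_c·A = 9.81 × 4.03458 × 6.22051 = 246.203 kN.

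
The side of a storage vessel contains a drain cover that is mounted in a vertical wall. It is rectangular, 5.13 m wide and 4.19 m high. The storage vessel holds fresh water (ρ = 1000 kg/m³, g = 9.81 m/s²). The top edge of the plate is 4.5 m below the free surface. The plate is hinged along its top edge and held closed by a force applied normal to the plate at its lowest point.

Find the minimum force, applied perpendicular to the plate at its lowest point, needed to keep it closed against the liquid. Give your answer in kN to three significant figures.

γ = ρg = 1000 × 9.81 = 9810 N/m³ = 9.81 kN/m³.
The centroid lies 4.19/2 = 2.095 m below the top edge, so the centroid depth is h_c = 4.5 + 2.095 = 6.595 m.
A = 5.13 × 4.19 = 21.4947 m².
Resultant F = γ·h_c·A = 9.81 × 6.595 × 21.4947 = 1390.64 kN.
I_c = b·h³/12 = 5.13 × 4.19³/12 = 31.4469 m⁴.
Centre of pressure: y_p = y_c + I_c/(y_c·A) = 6.595 + 31.4469/(6.595 × 21.4947) = 6.595 + 0.221836 = 6.81684 m along the plane.
The resultant acts 2.095 + 0.221836 = 2.31684 m (along the plate) below the hinge at the top edge, so the moment about the hinge is M = F × 2.31684 = 1390.64 × 2.31684 = 3221.89 kN·m.
A normal force at the bottom, 4.19 m from the hinge, must supply this moment: P = 3221.89/4.19 = 768.947 kN.

P ≈ 769 kN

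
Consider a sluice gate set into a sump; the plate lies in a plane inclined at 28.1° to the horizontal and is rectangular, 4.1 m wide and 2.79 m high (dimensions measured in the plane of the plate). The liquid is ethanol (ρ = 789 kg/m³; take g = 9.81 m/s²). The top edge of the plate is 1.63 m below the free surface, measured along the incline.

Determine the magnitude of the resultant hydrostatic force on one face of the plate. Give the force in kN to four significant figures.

F ≈ 126.2 kN

γ = ρg = 789 × 9.81 / 1000 = 7.74009 kN/m³.
Let θ = 28.1° be the plate's angle to the horizontal; measure y along the incline from where the plane meets the free surface. Vertical depth h = y·sinθ with sinθ = 0.471012.
The centroid lies 2.79/2 = 1.395 m below the top edge, so y_c = 1.63 + 1.395 = 3.025 m and h_c = 3.025 × 0.471012 = 1.42481 m.
A = 4.1 × 2.79 = 11.439 m².
Resultant F = γ·h_c·A = 7.74009 × 1.42481 × 11.439 = 126.151 kN.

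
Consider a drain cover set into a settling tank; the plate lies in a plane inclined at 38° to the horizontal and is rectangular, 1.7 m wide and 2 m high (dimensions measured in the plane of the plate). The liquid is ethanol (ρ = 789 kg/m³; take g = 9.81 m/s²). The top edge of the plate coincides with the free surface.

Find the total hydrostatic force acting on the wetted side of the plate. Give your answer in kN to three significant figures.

γ = ρg = 789 × 9.81 / 1000 = 7.74009 kN/m³.
Let θ = 38° be the plate's angle to the horizontal; measure y along the incline from where the plane meets the free surface. Vertical depth h = y·sinθ with sinθ = 0.615661.
The centroid lies 2/2 = 1 m below the top edge, so y_c = 1 m and h_c = 1 × 0.615661 = 0.615661 m.
A = 1.7 × 2 = 3.4 m².
Resultant F = γ·h_c·A = 7.74009 × 0.615661 × 3.4 = 16.2019 kN.

F ≈ 16.2 kN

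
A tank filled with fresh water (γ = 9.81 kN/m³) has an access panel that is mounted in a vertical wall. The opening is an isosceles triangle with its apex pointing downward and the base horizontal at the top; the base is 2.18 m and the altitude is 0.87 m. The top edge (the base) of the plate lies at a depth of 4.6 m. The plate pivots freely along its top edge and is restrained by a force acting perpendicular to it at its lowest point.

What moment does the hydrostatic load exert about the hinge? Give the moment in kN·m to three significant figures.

M ≈ 13.6 kN·m

γ = 9.81 kN/m³.
With the apex down, the centroid sits h/3 = 0.87/3 = 0.29 m below the base (the top edge), so the centroid depth is h_c = 4.6 + 0.29 = 4.89 m.
A = ½ × 2.18 × 0.87 = 0.9483 m².
Resultant F = γ·h_c·A = 9.81 × 4.89 × 0.9483 = 45.4908 kN.
I_c = b·h³/36 = 2.18 × 0.87³/36 = 0.039876 m⁴.
Centre of pressure: y_p = y_c + I_c/(y_c·A) = 4.89 + 0.039876/(4.89 × 0.9483) = 4.89 + 0.00859918 = 4.8986 m along the plane.
The resultant acts 0.29 + 0.00859918 = 0.298599 m (along the plate) below the hinge at the top edge, so the moment about the hinge is M = F × 0.298599 = 45.4908 × 0.298599 = 13.5835 kN·m.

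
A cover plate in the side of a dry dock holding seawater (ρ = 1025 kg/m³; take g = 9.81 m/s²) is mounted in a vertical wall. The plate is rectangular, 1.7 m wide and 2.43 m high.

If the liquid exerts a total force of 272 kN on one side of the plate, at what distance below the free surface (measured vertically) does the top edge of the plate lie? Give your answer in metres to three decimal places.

γ = ρg = 1025 × 9.81 / 1000 = 10.05525 kN/m³.
A = 1.7 × 2.43 = 4.131 m².
From F = γ·h_c·A, the centroid depth is h_c = 272/(10.05525 × 4.131) = 6.54818 m.
The centroid lies 2.43/2 = 1.215 m below the top edge, so the top edge sits at h_top = 6.54818 − 1.215 = 5.33318 m below the surface.

d_top ≈ 5.333 m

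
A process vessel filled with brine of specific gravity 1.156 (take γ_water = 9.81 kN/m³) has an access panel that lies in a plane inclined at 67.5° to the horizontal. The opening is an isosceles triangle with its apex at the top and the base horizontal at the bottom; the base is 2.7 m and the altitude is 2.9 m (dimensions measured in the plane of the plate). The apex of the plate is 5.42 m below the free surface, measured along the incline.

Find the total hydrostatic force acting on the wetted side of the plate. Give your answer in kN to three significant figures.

γ = 1.156 × 9.81 = 11.34036 kN/m³.
Let θ = 67.5° be the plate's angle to the horizontal; measure y along the incline from where the plane meets the free surface. Vertical depth h = y·sinθ with sinθ = 0.923880.
With the apex up, the centroid sits 2h/3 = 2 × 2.9/3 = 1.93333 m below the apex, so y_c = 5.42 + 1.93333 = 7.35333 m and h_c = 7.35333 × 0.923880 = 6.79359 m.
A = ½ × 2.7 × 2.9 = 3.915 m².
Resultant F = γ·h_c·A = 11.34036 × 6.79359 × 3.915 = 301.618 kN.

F ≈ 302 kN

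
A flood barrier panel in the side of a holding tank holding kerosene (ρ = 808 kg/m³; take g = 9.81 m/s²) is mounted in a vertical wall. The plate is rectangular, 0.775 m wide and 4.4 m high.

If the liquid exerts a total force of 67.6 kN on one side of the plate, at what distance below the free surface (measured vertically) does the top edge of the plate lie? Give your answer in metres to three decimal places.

d_top ≈ 0.301 m

γ = ρg = 808 × 9.81 / 1000 = 7.92648 kN/m³.
A = 0.775 × 4.4 = 3.41 m².
From F = γ·h_c·A, the centroid depth is h_c = 67.6/(7.92648 × 3.41) = 2.50099 m.
The centroid lies 4.4/2 = 2.2 m below the top edge, so the top edge sits at h_top = 2.50099 − 2.2 = 0.30099 m below the surface.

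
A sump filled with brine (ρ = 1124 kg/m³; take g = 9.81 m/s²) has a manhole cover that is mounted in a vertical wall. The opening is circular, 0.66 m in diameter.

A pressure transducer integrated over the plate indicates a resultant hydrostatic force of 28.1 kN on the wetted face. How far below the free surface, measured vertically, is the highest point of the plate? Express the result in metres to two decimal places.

γ = ρg = 1124 × 9.81 / 1000 = 11.02644 kN/m³.
A = π(0.33)² = 0.342119 m².
From F = γ·h_c·A, the centroid depth is h_c = 28.1/(11.02644 × 0.342119) = 7.44893 m.
The centroid is at the centre, 0.33 m below the top of the plate, so the highest point sits at h_top = 7.44893 − 0.33 = 7.11893 m below the surface.

d_top ≈ 7.12 m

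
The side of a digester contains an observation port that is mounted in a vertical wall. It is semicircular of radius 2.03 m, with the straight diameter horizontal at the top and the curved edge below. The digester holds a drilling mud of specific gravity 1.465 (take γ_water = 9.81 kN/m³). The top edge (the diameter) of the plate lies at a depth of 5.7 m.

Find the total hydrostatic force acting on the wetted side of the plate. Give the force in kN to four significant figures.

F ≈ 610.4 kN

γ = 1.465 × 9.81 = 14.37165 kN/m³.
The centroid of a semicircle lies 4r/(3π) = 0.861559 m from the diameter, here below the top edge, so the centroid depth is h_c = 5.7 + 0.861559 = 6.56156 m.
A = πr²/2 = π × 2.03²/2 = 6.47309 m².
Resultant F = γ·h_c·A = 14.37165 × 6.56156 × 6.47309 = 610.415 kN.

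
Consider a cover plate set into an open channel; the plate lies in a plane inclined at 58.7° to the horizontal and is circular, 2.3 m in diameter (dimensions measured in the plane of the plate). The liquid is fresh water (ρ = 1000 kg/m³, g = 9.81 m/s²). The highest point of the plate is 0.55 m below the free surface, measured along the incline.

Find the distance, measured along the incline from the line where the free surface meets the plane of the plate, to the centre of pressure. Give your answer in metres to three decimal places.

γ = ρg = 1000 × 9.81 = 9810 N/m³ = 9.81 kN/m³.
Let θ = 58.7° be the plate's angle to the horizontal; measure y along the incline from where the plane meets the free surface. Vertical depth h = y·sinθ with sinθ = 0.854459.
The centroid is at the centre, 1.15 m below the top of the plate, so y_c = 0.55 + 1.15 = 1.7 m and h_c = 1.7 × 0.854459 = 1.45258 m.
A = π(1.15)² = 4.15476 m².
Resultant F = γ·h_c·A = 9.81 × 1.45258 × 4.15476 = 59.2045 kN.
I_c = πr⁴/4 = π × 1.15⁴/4 = 1.37367 m⁴.
Centre of pressure: y_p = y_c + I_c/(y_c·A) = 1.7 + 1.37367/(1.7 × 4.15476) = 1.7 + 0.194486 = 1.89449 m along the plane.

y_p = 1.894 m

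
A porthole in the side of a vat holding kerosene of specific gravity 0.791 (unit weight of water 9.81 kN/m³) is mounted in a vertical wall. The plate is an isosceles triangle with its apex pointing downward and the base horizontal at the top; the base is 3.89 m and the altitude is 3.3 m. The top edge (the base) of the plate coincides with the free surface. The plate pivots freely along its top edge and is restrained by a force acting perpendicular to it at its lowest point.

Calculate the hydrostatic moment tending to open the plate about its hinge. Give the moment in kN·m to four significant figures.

M ≈ 90.40 kN·m

γ = 0.791 × 9.81 = 7.75971 kN/m³.
With the apex down, the centroid sits h/3 = 3.3/3 = 1.1 m below the base (the top edge), so the centroid depth is h_c = 1.1 m.
A = ½ × 3.89 × 3.3 = 6.4185 m².
Resultant F = γ·h_c·A = 7.75971 × 1.1 × 6.4185 = 54.7863 kN.
I_c = b·h³/36 = 3.89 × 3.3³/36 = 3.88319 m⁴.
Centre of pressure: y_p = y_c + I_c/(y_c·A) = 1.1 + 3.88319/(1.1 × 6.4185) = 1.1 + 0.55 = 1.65 m along the plane.
The resultant acts 1.1 + 0.55 = 1.65 m (along the plate) below the hinge at the top edge, so the moment about the hinge is M = F × 1.65 = 54.7863 × 1.65 = 90.3974 kN·m.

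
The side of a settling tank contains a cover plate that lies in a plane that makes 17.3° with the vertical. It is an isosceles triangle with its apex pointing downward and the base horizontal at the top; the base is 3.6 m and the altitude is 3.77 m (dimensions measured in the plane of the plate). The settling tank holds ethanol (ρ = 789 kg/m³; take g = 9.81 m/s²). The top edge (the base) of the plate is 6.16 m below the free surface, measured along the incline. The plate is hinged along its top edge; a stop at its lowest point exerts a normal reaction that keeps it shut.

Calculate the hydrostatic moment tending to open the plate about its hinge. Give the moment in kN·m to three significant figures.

M ≈ 507 kN·m

γ = ρg = 789 × 9.81 / 1000 = 7.74009 kN/m³.
The plate makes 17.3° with the vertical, i.e. θ = 90° − 17.3° = 72.7° to the horizontal. Measuring y along the incline from the free-surface line, vertical depth h = y·sinθ with sinθ = 0.954761.
With the apex down, the centroid sits h/3 = 3.77/3 = 1.25667 m below the base (the top edge), so y_c = 6.16 + 1.25667 = 7.41667 m and h_c = 7.41667 × 0.954761 = 7.08115 m.
A = ½ × 3.6 × 3.77 = 6.786 m².
Resultant F = γ·h_c·A = 7.74009 × 7.08115 × 6.786 = 371.932 kN.
I_c = b·h³/36 = 3.6 × 3.77³/36 = 5.35826 m⁴.
Centre of pressure: y_p = y_c + I_c/(y_c·A) = 7.41667 + 5.35826/(7.41667 × 6.786) = 7.41667 + 0.106464 = 7.52313 m along the plane.
The resultant acts 1.25667 + 0.106464 = 1.36313 m (along the plate) below the hinge at the top edge, so the moment about the hinge is M = F × 1.36313 = 371.932 × 1.36313 = 506.992 kN·m.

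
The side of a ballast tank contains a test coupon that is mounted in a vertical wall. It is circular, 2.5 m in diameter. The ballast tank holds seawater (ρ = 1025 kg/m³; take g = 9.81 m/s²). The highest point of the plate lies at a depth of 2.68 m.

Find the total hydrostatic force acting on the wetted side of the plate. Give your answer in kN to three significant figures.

F ≈ 194 kN

γ = ρg = 1025 × 9.81 / 1000 = 10.05525 kN/m³.
The centroid is at the centre, 1.25 m below the top of the plate, so the centroid depth is h_c = 2.68 + 1.25 = 3.93 m.
A = π(1.25)² = 4.90874 m².
Resultant F = γ·h_c·A = 10.05525 × 3.93 × 4.90874 = 193.979 kN.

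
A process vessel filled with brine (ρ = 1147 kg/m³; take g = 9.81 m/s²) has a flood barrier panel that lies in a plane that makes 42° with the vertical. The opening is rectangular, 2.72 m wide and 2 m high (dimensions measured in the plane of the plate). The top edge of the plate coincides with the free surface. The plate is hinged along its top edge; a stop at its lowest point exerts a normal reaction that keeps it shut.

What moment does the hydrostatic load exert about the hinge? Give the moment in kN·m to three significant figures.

γ = ρg = 1147 × 9.81 / 1000 = 11.25207 kN/m³.
The plate makes 42° with the vertical, i.e. θ = 90° − 42° = 48° to the horizontal. Measuring y along the incline from the free-surface line, vertical depth h = y·sinθ with sinθ = 0.743145.
The centroid lies 2/2 = 1 m below the top edge, so y_c = 1 m and h_c = 1 × 0.743145 = 0.743145 m.
A = 2.72 × 2 = 5.44 m².
Resultant F = γ·h_c·A = 11.25207 × 0.743145 × 5.44 = 45.4888 kN.
I_c = b·h³/12 = 2.72 × 2³/12 = 1.81333 m⁴.
Centre of pressure: y_p = y_c + I_c/(y_c·A) = 1 + 1.81333/(1 × 5.44) = 1 + 0.333333 = 1.33333 m along the plane.
The resultant acts 1 + 0.333333 = 1.33333 m (along the plate) below the hinge at the top edge, so the moment about the hinge is M = F × 1.33333 = 45.4888 × 1.33333 = 60.6516 kN·m.

M ≈ 60.7 kN·m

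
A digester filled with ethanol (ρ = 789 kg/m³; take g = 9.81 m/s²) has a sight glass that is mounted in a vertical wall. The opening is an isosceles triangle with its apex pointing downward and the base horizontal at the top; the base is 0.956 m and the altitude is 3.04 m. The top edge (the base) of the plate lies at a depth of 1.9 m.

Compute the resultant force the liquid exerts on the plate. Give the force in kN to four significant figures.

F ≈ 32.77 kN

γ = ρg = 789 × 9.81 / 1000 = 7.74009 kN/m³.
With the apex down, the centroid sits h/3 = 3.04/3 = 1.01333 m below the base (the top edge), so the centroid depth is h_c = 1.9 + 1.01333 = 2.91333 m.
A = ½ × 0.956 × 3.04 = 1.45312 m².
Resultant F = γ·h_c·A = 7.74009 × 2.91333 × 1.45312 = 32.767 kN.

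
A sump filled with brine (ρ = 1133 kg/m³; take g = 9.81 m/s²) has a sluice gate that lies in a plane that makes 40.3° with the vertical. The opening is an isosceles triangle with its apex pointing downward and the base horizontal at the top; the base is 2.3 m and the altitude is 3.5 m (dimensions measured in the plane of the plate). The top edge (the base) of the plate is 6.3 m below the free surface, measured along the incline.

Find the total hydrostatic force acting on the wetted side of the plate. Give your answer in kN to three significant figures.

γ = ρg = 1133 × 9.81 / 1000 = 11.11473 kN/m³.
The plate makes 40.3° with the vertical, i.e. θ = 90° − 40.3° = 49.7° to the horizontal. Measuring y along the incline from the free-surface line, vertical depth h = y·sinθ with sinθ = 0.762668.
With the apex down, the centroid sits h/3 = 3.5/3 = 1.16667 m below the base (the top edge), so y_c = 6.3 + 1.16667 = 7.46667 m and h_c = 7.46667 × 0.762668 = 5.69459 m.
A = ½ × 2.3 × 3.5 = 4.025 m².
Resultant F = γ·h_c·A = 11.11473 × 5.69459 × 4.025 = 254.758 kN.

F ≈ 255 kN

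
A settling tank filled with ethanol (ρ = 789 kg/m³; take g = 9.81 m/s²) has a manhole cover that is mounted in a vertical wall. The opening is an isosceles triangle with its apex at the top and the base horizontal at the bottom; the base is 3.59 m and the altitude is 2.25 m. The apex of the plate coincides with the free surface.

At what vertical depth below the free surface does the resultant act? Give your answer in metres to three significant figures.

h_p = 1.69 m

γ = ρg = 789 × 9.81 / 1000 = 7.74009 kN/m³.
With the apex up, the centroid sits 2h/3 = 2 × 2.25/3 = 1.5 m below the apex, so the centroid depth is h_c = 1.5 m.
A = ½ × 3.59 × 2.25 = 4.03875 m².
Resultant F = γ·h_c·A = 7.74009 × 1.5 × 4.03875 = 46.8904 kN.
I_c = b·h³/36 = 3.59 × 2.25³/36 = 1.1359 m⁴.
Centre of pressure: y_p = y_c + I_c/(y_c·A) = 1.5 + 1.1359/(1.5 × 4.03875) = 1.5 + 0.1875 = 1.6875 m along the plane.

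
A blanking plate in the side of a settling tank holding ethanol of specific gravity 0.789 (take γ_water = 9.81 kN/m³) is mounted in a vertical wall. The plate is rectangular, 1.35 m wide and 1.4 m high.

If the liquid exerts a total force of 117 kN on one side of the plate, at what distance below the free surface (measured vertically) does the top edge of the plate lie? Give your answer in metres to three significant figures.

d_top ≈ 7.30 m

γ = 0.789 × 9.81 = 7.74009 kN/m³.
A = 1.35 × 1.4 = 1.89 m².
From F = γ·h_c·A, the centroid depth is h_c = 117/(7.74009 × 1.89) = 7.99794 m.
The centroid lies 1.4/2 = 0.7 m below the top edge, so the top edge sits at h_top = 7.99794 − 0.7 = 7.29794 m below the surface.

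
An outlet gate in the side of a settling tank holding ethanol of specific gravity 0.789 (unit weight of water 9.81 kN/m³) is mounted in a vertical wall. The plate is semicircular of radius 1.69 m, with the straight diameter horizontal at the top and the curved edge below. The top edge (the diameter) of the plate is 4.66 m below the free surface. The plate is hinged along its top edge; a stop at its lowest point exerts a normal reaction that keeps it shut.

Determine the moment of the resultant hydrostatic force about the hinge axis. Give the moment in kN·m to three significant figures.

γ = 0.789 × 9.81 = 7.74009 kN/m³.
The centroid of a semicircle lies 4r/(3π) = 0.717258 m from the diameter, here below the top edge, so the centroid depth is h_c = 4.66 + 0.717258 = 5.37726 m.
A = πr²/2 = π × 1.69²/2 = 4.48635 m².
Resultant F = γ·h_c·A = 7.74009 × 5.37726 × 4.48635 = 186.724 kN.
I_c = (π/8 − 8/(9π))·r⁴ = 0.109757 × 1.69⁴ = 0.895322 m⁴.
Centre of pressure: y_p = y_c + I_c/(y_c·A) = 5.37726 + 0.895322/(5.37726 × 4.48635) = 5.37726 + 0.0371129 = 5.41437 m along the plane.
The resultant acts 0.717258 + 0.0371129 = 0.754371 m (along the plate) below the hinge at the top edge, so the moment about the hinge is M = F × 0.754371 = 186.724 × 0.754371 = 140.859 kN·m.

M ≈ 141 kN·m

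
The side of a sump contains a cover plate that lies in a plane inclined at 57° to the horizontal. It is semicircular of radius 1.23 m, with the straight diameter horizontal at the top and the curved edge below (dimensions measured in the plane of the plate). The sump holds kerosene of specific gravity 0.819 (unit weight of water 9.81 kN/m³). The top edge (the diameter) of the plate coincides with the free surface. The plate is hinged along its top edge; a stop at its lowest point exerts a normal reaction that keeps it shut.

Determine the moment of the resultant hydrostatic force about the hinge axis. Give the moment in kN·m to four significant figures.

M ≈ 6.057 kN·m

γ = 0.819 × 9.81 = 8.03439 kN/m³.
Let θ = 57° be the plate's angle to the horizontal; measure y along the incline from where the plane meets the free surface. Vertical depth h = y·sinθ with sinθ = 0.838671.
The centroid of a semicircle lies 4r/(3π) = 0.522028 m from the diameter, here below the top edge, so y_c = 0.522028 m and h_c = 0.522028 × 0.838671 = 0.43781 m.
A = πr²/2 = π × 1.23²/2 = 2.37646 m².
Resultant F = γ·h_c·A = 8.03439 × 0.43781 × 2.37646 = 8.35928 kN.
I_c = (π/8 − 8/(9π))·r⁴ = 0.109757 × 1.23⁴ = 0.251219 m⁴.
Centre of pressure: y_p = y_c + I_c/(y_c·A) = 0.522028 + 0.251219/(0.522028 × 2.37646) = 0.522028 + 0.202501 = 0.724529 m along the plane.
The resultant acts 0.522028 + 0.202501 = 0.724529 m (along the plate) below the hinge at the top edge, so the moment about the hinge is M = F × 0.724529 = 8.35928 × 0.724529 = 6.05654 kN·m.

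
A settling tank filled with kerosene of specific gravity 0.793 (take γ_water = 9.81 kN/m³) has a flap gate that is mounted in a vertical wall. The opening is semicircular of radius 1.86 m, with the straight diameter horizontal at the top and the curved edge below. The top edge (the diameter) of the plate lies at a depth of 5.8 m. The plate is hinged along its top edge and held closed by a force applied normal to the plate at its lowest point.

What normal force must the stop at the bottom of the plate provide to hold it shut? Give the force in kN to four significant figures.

P ≈ 123.7 kN

γ = 0.793 × 9.81 = 7.77933 kN/m³.
The centroid of a semicircle lies 4r/(3π) = 0.789409 m from the diameter, here below the top edge, so the centroid depth is h_c = 5.8 + 0.789409 = 6.58941 m.
A = πr²/2 = π × 1.86²/2 = 5.43433 m².
Resultant F = γ·h_c·A = 7.77933 × 6.58941 × 5.43433 = 278.57 kN.
I_c = (π/8 − 8/(9π))·r⁴ = 0.109757 × 1.86⁴ = 1.31366 m⁴.
Centre of pressure: y_p = y_c + I_c/(y_c·A) = 6.58941 + 1.31366/(6.58941 × 5.43433) = 6.58941 + 0.0366852 = 6.6261 m along the plane.
The resultant acts 0.789409 + 0.0366852 = 0.826094 m (along the plate) below the hinge at the top edge, so the moment about the hinge is M = F × 0.826094 = 278.57 × 0.826094 = 230.125 kN·m.
A normal force at the bottom, 1.86 m from the hinge, must supply this moment: P = 230.125/1.86 = 123.723 kN.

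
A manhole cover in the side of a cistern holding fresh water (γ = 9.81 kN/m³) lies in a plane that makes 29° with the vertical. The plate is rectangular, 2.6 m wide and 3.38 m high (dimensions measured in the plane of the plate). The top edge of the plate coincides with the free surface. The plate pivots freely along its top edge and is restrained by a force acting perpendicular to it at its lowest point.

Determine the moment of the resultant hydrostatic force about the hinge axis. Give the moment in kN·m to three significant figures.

M ≈ 287 kN·m

γ = 9.81 kN/m³.
The plate makes 29° with the vertical, i.e. θ = 90° − 29° = 61° to the horizontal. Measuring y along the incline from the free-surface line, vertical depth h = y·sinθ with sinθ = 0.874620.
The centroid lies 3.38/2 = 1.69 m below the top edge, so y_c = 1.69 m and h_c = 1.69 × 0.874620 = 1.47811 m.
A = 2.6 × 3.38 = 8.788 m².
Resultant F = γ·h_c·A = 9.81 × 1.47811 × 8.788 = 127.428 kN.
I_c = b·h³/12 = 2.6 × 3.38³/12 = 8.36647 m⁴.
Centre of pressure: y_p = y_c + I_c/(y_c·A) = 1.69 + 8.36647/(1.69 × 8.788) = 1.69 + 0.563333 = 2.25333 m along the plane.
The resultant acts 1.69 + 0.563333 = 2.25333 m (along the plate) below the hinge at the top edge, so the moment about the hinge is M = F × 2.25333 = 127.428 × 2.25333 = 287.137 kN·m.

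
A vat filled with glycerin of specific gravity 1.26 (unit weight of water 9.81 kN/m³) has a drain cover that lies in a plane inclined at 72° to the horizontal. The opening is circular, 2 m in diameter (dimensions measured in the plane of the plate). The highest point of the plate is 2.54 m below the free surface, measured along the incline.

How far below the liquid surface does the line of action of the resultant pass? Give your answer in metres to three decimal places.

h_p = 3.434 m

γ = 1.26 × 9.81 = 12.3606 kN/m³.
Let θ = 72° be the plate's angle to the horizontal; measure y along the incline from where the plane meets the free surface. Vertical depth h = y·sinθ with sinθ = 0.951057.
The centroid is at the centre, 1 m below the top of the plate, so y_c = 2.54 + 1 = 3.54 m and h_c = 3.54 × 0.951057 = 3.36674 m.
A = π(1)² = 3.14159 m².
Resultant F = γ·h_c·A = 12.3606 × 3.36674 × 3.14159 = 130.737 kN.
I_c = πr⁴/4 = π × 1⁴/4 = 0.785398 m⁴.
Centre of pressure: y_p = y_c + I_c/(y_c·A) = 3.54 + 0.785398/(3.54 × 3.14159) = 3.54 + 0.0706215 = 3.61062 m along the plane.
Vertically, h_p = y_p·sinθ = 3.61062 × 0.951057 = 3.43391 m.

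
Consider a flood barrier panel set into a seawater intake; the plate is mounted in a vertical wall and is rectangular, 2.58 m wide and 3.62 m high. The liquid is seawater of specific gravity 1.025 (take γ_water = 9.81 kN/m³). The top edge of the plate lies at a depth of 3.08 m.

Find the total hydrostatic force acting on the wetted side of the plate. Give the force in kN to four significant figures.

F ≈ 459.2 kN

γ = 1.025 × 9.81 = 10.05525 kN/m³.
The centroid lies 3.62/2 = 1.81 m below the top edge, so the centroid depth is h_c = 3.08 + 1.81 = 4.89 m.
A = 2.58 × 3.62 = 9.3396 m².
Resultant F = γ·h_c·A = 10.05525 × 4.89 × 9.3396 = 459.23 kN.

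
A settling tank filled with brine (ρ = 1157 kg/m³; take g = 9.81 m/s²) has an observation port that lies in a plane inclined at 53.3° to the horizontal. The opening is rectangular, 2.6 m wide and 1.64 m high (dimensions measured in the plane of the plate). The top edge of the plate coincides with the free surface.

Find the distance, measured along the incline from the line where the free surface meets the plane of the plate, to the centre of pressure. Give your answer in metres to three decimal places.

y_p = 1.093 m

γ = ρg = 1157 × 9.81 / 1000 = 11.35017 kN/m³.
Let θ = 53.3° be the plate's angle to the horizontal; measure y along the incline from where the plane meets the free surface. Vertical depth h = y·sinθ with sinθ = 0.801776.
The centroid lies 1.64/2 = 0.82 m below the top edge, so y_c = 0.82 m and h_c = 0.82 × 0.801776 = 0.657456 m.
A = 2.6 × 1.64 = 4.264 m².
Resultant F = γ·h_c·A = 11.35017 × 0.657456 × 4.264 = 31.819 kN.
I_c = b·h³/12 = 2.6 × 1.64³/12 = 0.955705 m⁴.
Centre of pressure: y_p = y_c + I_c/(y_c·A) = 0.82 + 0.955705/(0.82 × 4.264) = 0.82 + 0.273333 = 1.09333 m along the plane.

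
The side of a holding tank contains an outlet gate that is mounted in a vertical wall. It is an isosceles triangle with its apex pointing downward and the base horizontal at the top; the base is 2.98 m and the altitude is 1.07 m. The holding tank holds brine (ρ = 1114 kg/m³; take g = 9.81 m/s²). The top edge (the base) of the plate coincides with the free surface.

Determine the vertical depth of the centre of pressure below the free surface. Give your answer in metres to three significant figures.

γ = ρg = 1114 × 9.81 / 1000 = 10.92834 kN/m³.
With the apex down, the centroid sits h/3 = 1.07/3 = 0.356667 m below the base (the top edge), so the centroid depth is h_c = 0.356667 m.
A = ½ × 2.98 × 1.07 = 1.5943 m².
Resultant F = γ·h_c·A = 10.92834 × 0.356667 × 1.5943 = 6.21423 kN.
I_c = b·h³/36 = 2.98 × 1.07³/36 = 0.101406 m⁴.
Centre of pressure: y_p = y_c + I_c/(y_c·A) = 0.356667 + 0.101406/(0.356667 × 1.5943) = 0.356667 + 0.178333 = 0.535 m along the plane.

h_p = 0.535 m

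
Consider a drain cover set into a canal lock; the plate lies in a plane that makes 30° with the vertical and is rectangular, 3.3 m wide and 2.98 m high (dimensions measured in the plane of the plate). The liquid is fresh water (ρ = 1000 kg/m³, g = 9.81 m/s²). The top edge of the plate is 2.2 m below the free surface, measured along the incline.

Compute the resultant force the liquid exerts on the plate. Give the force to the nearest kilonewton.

F ≈ 308 kN

γ = ρg = 1000 × 9.81 = 9810 N/m³ = 9.81 kN/m³.
The plate makes 30° with the vertical, i.e. θ = 90° − 30° = 60° to the horizontal. Measuring y along the incline from the free-surface line, vertical depth h = y·sinθ with sinθ = 0.866025.
The centroid lies 2.98/2 = 1.49 m below the top edge, so y_c = 2.2 + 1.49 = 3.69 m and h_c = 3.69 × 0.866025 = 3.19563 m.
A = 3.3 × 2.98 = 9.834 m².
Resultant F = γ·h_c·A = 9.81 × 3.19563 × 9.834 = 308.287 kN.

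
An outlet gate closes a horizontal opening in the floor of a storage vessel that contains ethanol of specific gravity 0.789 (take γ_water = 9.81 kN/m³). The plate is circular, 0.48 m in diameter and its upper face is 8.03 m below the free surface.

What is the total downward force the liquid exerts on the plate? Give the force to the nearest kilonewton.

F ≈ 11 kN

γ = 0.789 × 9.81 = 7.74009 kN/m³.
The plate is horizontal, so pressure is uniform at p = γ·h = 7.74009 × 8.03 = 62.1529 kN/m².
A = π(0.24)² = 0.180956 m².
F = p·A = 62.1529 × 0.180956 = 11.2469 kN.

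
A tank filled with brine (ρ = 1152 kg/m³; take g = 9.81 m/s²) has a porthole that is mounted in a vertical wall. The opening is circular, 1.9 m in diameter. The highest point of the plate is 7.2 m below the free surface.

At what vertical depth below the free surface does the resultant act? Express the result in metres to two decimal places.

h_p = 8.18 m

γ = ρg = 1152 × 9.81 / 1000 = 11.30112 kN/m³.
The centroid is at the centre, 0.95 m below the top of the plate, so the centroid depth is h_c = 7.2 + 0.95 = 8.15 m.
A = π(0.95)² = 2.83529 m².
Resultant F = γ·h_c·A = 11.30112 × 8.15 × 2.83529 = 261.142 kN.
I_c = πr⁴/4 = π × 0.95⁴/4 = 0.639712 m⁴.
Centre of pressure: y_p = y_c + I_c/(y_c·A) = 8.15 + 0.639712/(8.15 × 2.83529) = 8.15 + 0.027684 = 8.17768 m along the plane.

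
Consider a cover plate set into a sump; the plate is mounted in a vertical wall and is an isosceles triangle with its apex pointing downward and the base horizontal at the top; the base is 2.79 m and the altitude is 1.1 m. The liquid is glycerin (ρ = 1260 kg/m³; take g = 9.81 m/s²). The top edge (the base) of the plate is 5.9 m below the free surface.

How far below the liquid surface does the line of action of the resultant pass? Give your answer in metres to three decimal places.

γ = ρg = 1260 × 9.81 / 1000 = 12.3606 kN/m³.
With the apex down, the centroid sits h/3 = 1.1/3 = 0.366667 m below the base (the top edge), so the centroid depth is h_c = 5.9 + 0.366667 = 6.26667 m.
A = ½ × 2.79 × 1.1 = 1.5345 m².
Resultant F = γ·h_c·A = 12.3606 × 6.26667 × 1.5345 = 118.862 kN.
I_c = b·h³/36 = 2.79 × 1.1³/36 = 0.103153 m⁴.
Centre of pressure: y_p = y_c + I_c/(y_c·A) = 6.26667 + 0.103153/(6.26667 × 1.5345) = 6.26667 + 0.010727 = 6.2774 m along the plane.

h_p = 6.277 m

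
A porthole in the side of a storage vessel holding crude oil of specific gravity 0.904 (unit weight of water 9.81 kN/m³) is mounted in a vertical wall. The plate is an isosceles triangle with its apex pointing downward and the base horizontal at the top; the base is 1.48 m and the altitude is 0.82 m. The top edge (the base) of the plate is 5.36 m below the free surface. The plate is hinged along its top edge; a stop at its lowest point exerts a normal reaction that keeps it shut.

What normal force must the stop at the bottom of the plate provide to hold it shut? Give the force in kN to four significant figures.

P ≈ 10.35 kN

γ = 0.904 × 9.81 = 8.86824 kN/m³.
With the apex down, the centroid sits h/3 = 0.82/3 = 0.273333 m below the base (the top edge), so the centroid depth is h_c = 5.36 + 0.273333 = 5.63333 m.
A = ½ × 1.48 × 0.82 = 0.6068 m².
Resultant F = γ·h_c·A = 8.86824 × 5.63333 × 0.6068 = 30.3143 kN.
I_c = b·h³/36 = 1.48 × 0.82³/36 = 0.0226674 m⁴.
Centre of pressure: y_p = y_c + I_c/(y_c·A) = 5.63333 + 0.0226674/(5.63333 × 0.6068) = 5.63333 + 0.00663118 = 5.63996 m along the plane.
The resultant acts 0.273333 + 0.00663118 = 0.279964 m (along the plate) below the hinge at the top edge, so the moment about the hinge is M = F × 0.279964 = 30.3143 × 0.279964 = 8.48691 kN·m.
A normal force at the bottom, 0.82 m from the hinge, must supply this moment: P = 8.48691/0.82 = 10.3499 kN.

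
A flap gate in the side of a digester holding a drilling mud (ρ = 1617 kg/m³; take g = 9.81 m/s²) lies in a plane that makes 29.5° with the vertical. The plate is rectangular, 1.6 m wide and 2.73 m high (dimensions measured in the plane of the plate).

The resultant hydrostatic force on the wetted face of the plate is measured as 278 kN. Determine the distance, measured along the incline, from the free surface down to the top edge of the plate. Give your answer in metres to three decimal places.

γ = ρg = 1617 × 9.81 / 1000 = 15.86277 kN/m³.
A = 1.6 × 2.73 = 4.368 m².
From F = γ·h_c·A, the centroid depth is h_c = 278/(15.86277 × 4.368) = 4.01221 m.
The plate makes 29.5° with the vertical, i.e. θ = 90° − 29.5° = 60.5° to the horizontal. Measuring y along the incline from the free-surface line, vertical depth h = y·sinθ with sinθ = 0.870356.
Along the incline, y_c = h_c/sinθ = 4.01221/0.870356 = 4.60985 m.
The centroid lies 2.73/2 = 1.365 m below the top edge, so the top edge sits at y_top = 4.60985 − 1.365 = 3.24485 m along the incline.

y_top ≈ 3.245 m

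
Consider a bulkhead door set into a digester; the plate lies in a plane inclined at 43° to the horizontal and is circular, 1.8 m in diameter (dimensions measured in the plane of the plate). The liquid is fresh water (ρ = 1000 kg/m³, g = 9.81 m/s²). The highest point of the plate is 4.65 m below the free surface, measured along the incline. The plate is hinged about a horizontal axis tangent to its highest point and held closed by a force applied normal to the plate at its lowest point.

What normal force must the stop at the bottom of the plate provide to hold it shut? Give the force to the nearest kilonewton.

γ = ρg = 1000 × 9.81 = 9810 N/m³ = 9.81 kN/m³.
Let θ = 43° be the plate's angle to the horizontal; measure y along the incline from where the plane meets the free surface. Vertical depth h = y·sinθ with sinθ = 0.681998.
The centroid is at the centre, 0.9 m below the top of the plate, so y_c = 4.65 + 0.9 = 5.55 m and h_c = 5.55 × 0.681998 = 3.78509 m.
A = π(0.9)² = 2.54469 m².
Resultant F = γ·h_c·A = 9.81 × 3.78509 × 2.54469 = 94.4887 kN.
I_c = πr⁴/4 = π × 0.9⁴/4 = 0.5153 m⁴.
Centre of pressure: y_p = y_c + I_c/(y_c·A) = 5.55 + 0.5153/(5.55 × 2.54469) = 5.55 + 0.0364865 = 5.58649 m along the plane.
The resultant acts 0.9 + 0.0364865 = 0.936486 m (along the plate) below the hinge at the top edge, so the moment about the hinge is M = F × 0.936486 = 94.4887 × 0.936486 = 88.4873 kN·m.
A normal force at the bottom, 1.8 m from the hinge, must supply this moment: P = 88.4873/1.8 = 49.1596 kN.

P ≈ 49 kN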